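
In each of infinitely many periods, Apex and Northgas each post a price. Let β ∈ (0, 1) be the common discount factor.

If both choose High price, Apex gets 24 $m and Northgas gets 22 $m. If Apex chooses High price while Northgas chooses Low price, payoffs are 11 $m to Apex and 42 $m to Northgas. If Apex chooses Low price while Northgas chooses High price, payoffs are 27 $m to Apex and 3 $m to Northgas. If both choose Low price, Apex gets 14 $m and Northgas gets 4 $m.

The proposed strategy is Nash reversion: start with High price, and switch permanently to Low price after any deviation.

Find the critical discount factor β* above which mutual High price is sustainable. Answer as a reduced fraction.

Apex: cooperation gives 24 each period; deviation gives 27 once then 14 forever.
  24/(1−β) ≥ 27 + 14β/(1−β) ⇒ β ≥ 3/13.
Northgas: cooperation gives 22 each period; deviation gives 42 once then 4 forever.
  β ≥ 20/38 = 10/19.
Both must hold, so the binding constraint is Northgas's: β ≥ 10/19.

10/19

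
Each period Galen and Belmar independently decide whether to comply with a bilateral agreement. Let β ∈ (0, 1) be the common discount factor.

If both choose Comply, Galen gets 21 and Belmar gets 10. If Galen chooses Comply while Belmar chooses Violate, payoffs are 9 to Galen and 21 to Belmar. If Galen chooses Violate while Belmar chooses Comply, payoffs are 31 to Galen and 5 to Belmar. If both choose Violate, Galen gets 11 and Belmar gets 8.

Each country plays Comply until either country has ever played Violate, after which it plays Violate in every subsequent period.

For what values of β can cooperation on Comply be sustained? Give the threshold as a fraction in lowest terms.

Galen's threshold: (31−21)/(31−11) = 1/2.
Belmar's threshold: (21−10)/(21−8) = 11/13.
1/2 < 11/13, so Belmar binds and β* = 11/13.

11/13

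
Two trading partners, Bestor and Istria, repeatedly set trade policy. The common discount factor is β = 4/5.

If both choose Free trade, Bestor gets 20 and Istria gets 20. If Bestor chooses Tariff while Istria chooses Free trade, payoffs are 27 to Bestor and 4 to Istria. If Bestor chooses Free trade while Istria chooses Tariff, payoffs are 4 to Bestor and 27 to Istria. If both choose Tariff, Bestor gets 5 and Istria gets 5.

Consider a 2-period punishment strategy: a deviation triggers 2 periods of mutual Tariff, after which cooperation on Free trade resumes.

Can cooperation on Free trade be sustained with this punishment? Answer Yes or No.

A one-shot deviation gives 27 now, then 5 for 2 periods, then back to 20.
Gain from deviating: (27−20) today; loss: (20−5) in each of the next 2 periods.
No-deviation condition: (20−5)(β+…+β^2) ≥ 27−20, i.e. β+…+β^2 ≥ 7/15.
At β = 4/5: β+…+β^2 = 1.4400 ≥ 0.4667.
So cooperation is sustainable.

Yes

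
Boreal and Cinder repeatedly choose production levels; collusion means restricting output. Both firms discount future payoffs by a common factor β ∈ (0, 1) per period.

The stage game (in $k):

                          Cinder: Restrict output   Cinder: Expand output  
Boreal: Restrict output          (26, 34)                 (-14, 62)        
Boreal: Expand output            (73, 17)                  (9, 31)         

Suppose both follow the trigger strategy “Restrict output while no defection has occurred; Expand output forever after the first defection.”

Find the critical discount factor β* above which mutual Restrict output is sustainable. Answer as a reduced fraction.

Boreal's threshold: (73−26)/(73−9) = 47/64.
Cinder's threshold: (62−34)/(62−31) = 28/31.
47/64 < 28/31, so Cinder binds and β* = 28/31.

28/31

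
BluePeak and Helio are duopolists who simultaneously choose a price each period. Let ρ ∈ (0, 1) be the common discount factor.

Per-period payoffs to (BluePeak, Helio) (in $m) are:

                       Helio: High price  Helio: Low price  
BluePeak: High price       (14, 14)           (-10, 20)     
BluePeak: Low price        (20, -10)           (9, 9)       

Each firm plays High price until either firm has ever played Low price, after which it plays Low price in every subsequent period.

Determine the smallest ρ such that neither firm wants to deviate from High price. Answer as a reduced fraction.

6/11

One-period gain from deviating is 20 − 14 = 6. The loss is 14 − 9 = 5 in every subsequent period, with present value 5·ρ/(1−ρ).
Deviation is unprofitable when 5·ρ/(1−ρ) ≥ 6, i.e. ρ/(1−ρ) ≥ 6/5.
Equivalently ρ ≥ 6/(6+5) = 6/11.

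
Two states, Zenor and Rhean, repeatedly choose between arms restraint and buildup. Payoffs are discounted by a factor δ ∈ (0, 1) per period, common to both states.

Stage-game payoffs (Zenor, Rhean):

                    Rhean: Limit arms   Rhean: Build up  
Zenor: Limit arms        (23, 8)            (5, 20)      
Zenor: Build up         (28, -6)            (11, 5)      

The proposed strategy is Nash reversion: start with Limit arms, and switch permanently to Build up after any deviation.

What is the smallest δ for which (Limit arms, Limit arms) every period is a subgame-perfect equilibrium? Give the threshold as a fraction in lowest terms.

Zenor's threshold: (28−23)/(28−11) = 5/17.
Rhean's threshold: (20−8)/(20−5) = 4/5.
5/17 < 4/5, so Rhean binds and δ* = 4/5.

4/5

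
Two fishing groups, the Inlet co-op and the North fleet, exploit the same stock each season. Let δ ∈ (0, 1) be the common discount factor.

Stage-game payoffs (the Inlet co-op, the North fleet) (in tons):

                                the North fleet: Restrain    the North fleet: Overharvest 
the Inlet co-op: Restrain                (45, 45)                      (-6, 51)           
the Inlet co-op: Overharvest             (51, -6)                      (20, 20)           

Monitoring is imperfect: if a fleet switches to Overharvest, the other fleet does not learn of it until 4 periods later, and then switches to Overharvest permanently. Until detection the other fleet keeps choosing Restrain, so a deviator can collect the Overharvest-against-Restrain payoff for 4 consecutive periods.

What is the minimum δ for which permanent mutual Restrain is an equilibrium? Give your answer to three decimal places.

A deviator earns 51 for 4 periods, then 20 forever; cooperating earns 45 forever. Multiplying the IC by (1−δ):
45 ≥ 51(1−δ^4) + 20δ^4, so 31·δ^4 ≥ 6 and δ^4 ≥ 6/31.
δ ≥ (6/31)^(1/4) ≈ 0.663.

0.663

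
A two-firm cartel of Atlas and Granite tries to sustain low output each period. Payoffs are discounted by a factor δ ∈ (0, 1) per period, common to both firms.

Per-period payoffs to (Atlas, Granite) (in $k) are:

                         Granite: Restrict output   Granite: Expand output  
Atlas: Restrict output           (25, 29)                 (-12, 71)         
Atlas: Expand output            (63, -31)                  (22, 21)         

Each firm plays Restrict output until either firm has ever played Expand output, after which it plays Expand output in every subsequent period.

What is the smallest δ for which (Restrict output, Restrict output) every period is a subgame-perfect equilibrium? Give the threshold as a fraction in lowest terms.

38/41

Atlas's threshold: (63−25)/(63−22) = 38/41.
Granite's threshold: (71−29)/(71−21) = 21/25.
38/41 > 21/25, so Atlas binds and δ* = 38/41.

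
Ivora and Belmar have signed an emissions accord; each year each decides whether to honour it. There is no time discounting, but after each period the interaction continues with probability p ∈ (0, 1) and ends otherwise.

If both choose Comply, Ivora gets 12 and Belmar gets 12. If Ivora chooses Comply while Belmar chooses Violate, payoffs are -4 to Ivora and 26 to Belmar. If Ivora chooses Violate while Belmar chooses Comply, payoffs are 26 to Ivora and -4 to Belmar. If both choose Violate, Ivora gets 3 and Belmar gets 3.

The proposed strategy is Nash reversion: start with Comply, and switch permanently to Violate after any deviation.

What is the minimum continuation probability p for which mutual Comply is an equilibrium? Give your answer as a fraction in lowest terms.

14/23

Expected cooperation value is 12 + p·12 + p²·12 + … = 12/(1−p); deviation gives 26 + p·3/(1−p).
12 ≥ 26(1−p) + 3p ⇒ 23p ≥ 14 ⇒ p ≥ 14/23.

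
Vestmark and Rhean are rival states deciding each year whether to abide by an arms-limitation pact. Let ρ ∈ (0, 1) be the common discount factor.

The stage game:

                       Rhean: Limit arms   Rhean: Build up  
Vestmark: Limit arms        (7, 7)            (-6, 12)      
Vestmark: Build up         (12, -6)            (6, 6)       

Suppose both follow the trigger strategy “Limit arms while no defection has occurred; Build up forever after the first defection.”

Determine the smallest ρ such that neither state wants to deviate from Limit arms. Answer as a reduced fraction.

5/6

Cooperation forever yields 7 each period: 7/(1−ρ).
Deviating yields 12 once, then 6 forever: 12 + 6ρ/(1−ρ).
No profitable deviation requires 7/(1−ρ) ≥ 12 + 6ρ/(1−ρ).
Multiplying by (1−ρ): 7 ≥ 12(1−ρ) + 6ρ = 12 − 6ρ.
So 6ρ ≥ 5, i.e. ρ ≥ 5/6.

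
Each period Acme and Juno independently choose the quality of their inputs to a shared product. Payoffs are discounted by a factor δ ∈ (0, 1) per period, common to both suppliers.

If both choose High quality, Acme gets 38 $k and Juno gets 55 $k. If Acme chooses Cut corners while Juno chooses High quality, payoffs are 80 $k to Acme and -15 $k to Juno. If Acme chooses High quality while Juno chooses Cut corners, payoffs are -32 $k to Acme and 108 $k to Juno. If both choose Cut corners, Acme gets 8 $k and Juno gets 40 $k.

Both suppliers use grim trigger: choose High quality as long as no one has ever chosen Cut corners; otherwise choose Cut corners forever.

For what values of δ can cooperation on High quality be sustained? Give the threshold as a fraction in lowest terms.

Acme: cooperation gives 38 each period; deviation gives 80 once then 8 forever.
  38/(1−δ) ≥ 80 + 8δ/(1−δ) ⇒ δ ≥ 42/72 = 7/12.
Juno: cooperation gives 55 each period; deviation gives 108 once then 40 forever.
  δ ≥ 53/68.
Both must hold, so the binding constraint is Juno's: δ ≥ 53/68.

53/68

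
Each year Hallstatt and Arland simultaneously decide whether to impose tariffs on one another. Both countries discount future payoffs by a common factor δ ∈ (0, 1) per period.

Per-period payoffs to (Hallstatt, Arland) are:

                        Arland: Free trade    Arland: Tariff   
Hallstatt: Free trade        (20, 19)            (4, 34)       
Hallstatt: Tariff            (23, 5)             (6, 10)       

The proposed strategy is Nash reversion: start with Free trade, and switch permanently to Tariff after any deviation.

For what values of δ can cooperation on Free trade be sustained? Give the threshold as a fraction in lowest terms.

5/8

Hallstatt's threshold: (23−20)/(23−6) = 3/17.
Arland's threshold: (34−19)/(34−10) = 5/8.
3/17 < 5/8, so Arland binds and δ* = 5/8.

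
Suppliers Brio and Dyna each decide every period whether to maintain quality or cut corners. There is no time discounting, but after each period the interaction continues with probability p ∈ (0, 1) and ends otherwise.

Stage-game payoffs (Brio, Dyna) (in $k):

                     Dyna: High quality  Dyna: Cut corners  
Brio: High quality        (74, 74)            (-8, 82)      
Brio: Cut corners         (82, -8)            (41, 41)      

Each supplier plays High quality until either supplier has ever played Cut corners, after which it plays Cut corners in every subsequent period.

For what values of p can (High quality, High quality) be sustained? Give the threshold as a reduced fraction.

8/41

With no time discounting, the continuation probability p plays the role of the discount factor.
Grim-trigger IC: 74/(1−p) ≥ 82 + 41p/(1−p) ⇒ p ≥ (82−74)/(82−41) = 8/41.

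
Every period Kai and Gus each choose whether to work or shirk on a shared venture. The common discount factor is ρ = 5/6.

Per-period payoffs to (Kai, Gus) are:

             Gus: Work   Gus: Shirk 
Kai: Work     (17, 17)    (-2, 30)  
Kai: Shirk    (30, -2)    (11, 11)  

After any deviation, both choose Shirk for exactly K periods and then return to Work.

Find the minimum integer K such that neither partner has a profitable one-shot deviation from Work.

No profitable deviation requires (17−11)(ρ+…+ρ^K) ≥ 30−17, i.e. ρ+…+ρ^K ≥ 13/6 ≈ 2.1667.
With ρ = 5/6, the partial sums are K=1: 0.8333, K=2: 1.5278, K=3: 2.1065, K=4: 2.5887.
K = 4 is the first length at which the sum reaches 2.1667.

4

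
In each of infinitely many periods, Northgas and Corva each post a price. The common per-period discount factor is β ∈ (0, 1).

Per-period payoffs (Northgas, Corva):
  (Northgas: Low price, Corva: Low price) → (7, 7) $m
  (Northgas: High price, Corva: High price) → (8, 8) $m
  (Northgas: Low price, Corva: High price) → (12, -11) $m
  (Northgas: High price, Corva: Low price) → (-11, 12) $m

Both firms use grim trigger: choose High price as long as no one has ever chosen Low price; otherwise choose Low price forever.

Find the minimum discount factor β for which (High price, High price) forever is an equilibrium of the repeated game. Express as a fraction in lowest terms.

4/5

8/(1−β) ≥ 12 + 7β/(1−β)
8 ≥ 12 − 5β
β ≥ 4/5.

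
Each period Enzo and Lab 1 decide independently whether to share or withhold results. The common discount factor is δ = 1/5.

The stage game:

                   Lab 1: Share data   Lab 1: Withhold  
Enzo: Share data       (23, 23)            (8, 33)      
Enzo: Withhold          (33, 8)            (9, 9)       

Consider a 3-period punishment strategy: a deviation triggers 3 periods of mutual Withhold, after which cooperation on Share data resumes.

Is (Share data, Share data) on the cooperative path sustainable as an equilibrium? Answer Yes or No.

IC: δ+…+δ^3 ≥ (33−23)/(23−9) = 5/7.
At δ = 1/5: partial sum = 0.2480 < 0.7143. Cooperation not sustainable.

No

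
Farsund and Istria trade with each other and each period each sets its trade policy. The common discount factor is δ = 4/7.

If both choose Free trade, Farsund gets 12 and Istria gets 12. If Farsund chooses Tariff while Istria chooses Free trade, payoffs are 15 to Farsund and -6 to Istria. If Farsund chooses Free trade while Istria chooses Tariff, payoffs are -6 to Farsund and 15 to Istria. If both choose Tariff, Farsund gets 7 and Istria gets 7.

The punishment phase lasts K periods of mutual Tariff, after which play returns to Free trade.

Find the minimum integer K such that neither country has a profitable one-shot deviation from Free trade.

Need Σ_{k=1}^{K} δ^k ≥ (15−12)/(12−7) = 0.6000 at δ = 4/7.
At K = 1 the sum is 0.5714 < 0.6000; at K = 2 it is 0.8980 ≥ 0.6000.
So the minimum punishment length is K = 2.

2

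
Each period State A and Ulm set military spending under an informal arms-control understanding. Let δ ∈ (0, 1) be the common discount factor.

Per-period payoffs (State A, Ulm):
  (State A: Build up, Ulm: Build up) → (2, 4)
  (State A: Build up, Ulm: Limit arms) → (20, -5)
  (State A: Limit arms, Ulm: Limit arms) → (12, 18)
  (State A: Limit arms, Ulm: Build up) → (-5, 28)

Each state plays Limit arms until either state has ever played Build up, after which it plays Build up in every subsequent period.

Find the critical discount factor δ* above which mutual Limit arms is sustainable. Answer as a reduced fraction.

4/9

State A: cooperation gives 12 each period; deviation gives 20 once then 2 forever.
  12/(1−δ) ≥ 20 + 2δ/(1−δ) ⇒ δ ≥ 8/18 = 4/9.
Ulm: cooperation gives 18 each period; deviation gives 28 once then 4 forever.
  δ ≥ 10/24 = 5/12.
Both must hold, so the binding constraint is State A's: δ ≥ 4/9.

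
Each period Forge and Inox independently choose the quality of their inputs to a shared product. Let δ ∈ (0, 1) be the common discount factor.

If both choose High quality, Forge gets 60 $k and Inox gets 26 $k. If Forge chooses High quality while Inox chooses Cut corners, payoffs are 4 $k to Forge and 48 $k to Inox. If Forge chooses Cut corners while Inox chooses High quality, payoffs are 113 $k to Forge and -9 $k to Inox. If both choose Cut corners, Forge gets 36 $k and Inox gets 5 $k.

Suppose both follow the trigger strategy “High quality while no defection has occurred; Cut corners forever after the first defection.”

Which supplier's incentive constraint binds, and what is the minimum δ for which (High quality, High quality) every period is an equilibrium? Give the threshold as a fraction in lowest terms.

Forge: cooperation gives 60 each period; deviation gives 113 once then 36 forever.
  60/(1−δ) ≥ 113 + 36δ/(1−δ) ⇒ δ ≥ 53/77.
Inox: cooperation gives 26 each period; deviation gives 48 once then 5 forever.
  δ ≥ 22/43.
Both must hold, so the binding constraint is Forge's: δ ≥ 53/77.

Forge; δ ≥ 53/77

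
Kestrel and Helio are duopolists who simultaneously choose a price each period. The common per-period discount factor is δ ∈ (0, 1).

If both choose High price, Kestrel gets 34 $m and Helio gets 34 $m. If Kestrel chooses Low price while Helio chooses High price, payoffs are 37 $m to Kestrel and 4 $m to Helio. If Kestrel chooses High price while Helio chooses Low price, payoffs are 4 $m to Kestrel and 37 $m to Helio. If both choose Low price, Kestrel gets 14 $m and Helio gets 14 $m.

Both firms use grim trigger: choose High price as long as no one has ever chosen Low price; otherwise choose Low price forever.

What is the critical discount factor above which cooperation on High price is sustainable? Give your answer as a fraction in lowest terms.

3/23

Cooperation forever yields 34 each period: 34/(1−δ).
Deviating yields 37 once, then 14 forever: 37 + 14δ/(1−δ).
No profitable deviation requires 34/(1−δ) ≥ 37 + 14δ/(1−δ).
Multiplying by (1−δ): 34 ≥ 37(1−δ) + 14δ = 37 − 23δ.
So 23δ ≥ 3, i.e. δ ≥ 3/23.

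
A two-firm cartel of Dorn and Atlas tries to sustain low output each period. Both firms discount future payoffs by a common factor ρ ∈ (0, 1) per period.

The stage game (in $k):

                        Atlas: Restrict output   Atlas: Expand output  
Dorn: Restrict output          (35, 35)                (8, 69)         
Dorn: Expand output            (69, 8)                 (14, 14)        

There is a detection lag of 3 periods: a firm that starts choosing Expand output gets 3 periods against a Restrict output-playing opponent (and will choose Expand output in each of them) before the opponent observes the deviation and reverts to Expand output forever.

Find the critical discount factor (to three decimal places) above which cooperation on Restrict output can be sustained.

0.852

Deviating for the 3 undetected periods gains 69−35 = 34 per period over cooperation, then loses 35−14 = 21 per period forever once punishment starts.
Gain: 34(1 + ρ + … + ρ^2); loss: 21·ρ^3/(1−ρ).
No profitable deviation ⇔ 34(1−ρ^3) ≤ 21·ρ^3, i.e. ρ^3 ≥ 34/(34+21) = 34/55.
Hence ρ ≥ (34/55)^(1/3) ≈ 0.852.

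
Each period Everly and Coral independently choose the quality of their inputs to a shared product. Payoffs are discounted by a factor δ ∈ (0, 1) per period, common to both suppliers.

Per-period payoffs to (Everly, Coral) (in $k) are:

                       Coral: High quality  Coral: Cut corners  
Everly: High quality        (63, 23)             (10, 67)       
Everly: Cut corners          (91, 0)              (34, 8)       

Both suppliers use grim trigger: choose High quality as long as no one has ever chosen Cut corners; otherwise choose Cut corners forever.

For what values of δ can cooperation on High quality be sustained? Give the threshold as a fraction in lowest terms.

44/59

Everly: cooperation gives 63 each period; deviation gives 91 once then 34 forever.
  63/(1−δ) ≥ 91 + 34δ/(1−δ) ⇒ δ ≥ 28/57.
Coral: cooperation gives 23 each period; deviation gives 67 once then 8 forever.
  δ ≥ 44/59.
Both must hold, so the binding constraint is Coral's: δ ≥ 44/59.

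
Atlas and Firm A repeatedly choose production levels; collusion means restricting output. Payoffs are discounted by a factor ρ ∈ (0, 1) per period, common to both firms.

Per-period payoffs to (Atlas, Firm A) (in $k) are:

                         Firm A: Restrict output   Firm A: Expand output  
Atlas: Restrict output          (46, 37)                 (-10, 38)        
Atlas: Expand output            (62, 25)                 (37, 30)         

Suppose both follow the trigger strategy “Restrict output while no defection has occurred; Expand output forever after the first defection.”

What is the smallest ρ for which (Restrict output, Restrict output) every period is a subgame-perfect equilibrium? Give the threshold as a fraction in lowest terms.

16/25

For Atlas: deviation gain 62−46 = 16, per-period punishment loss 46−37 = 9. IC gives ρ ≥ 16/25.
For Firm A: gain 1, loss 7 per period, so ρ ≥ 1/8.
The tighter constraint is Atlas's, so cooperation needs ρ ≥ 16/25.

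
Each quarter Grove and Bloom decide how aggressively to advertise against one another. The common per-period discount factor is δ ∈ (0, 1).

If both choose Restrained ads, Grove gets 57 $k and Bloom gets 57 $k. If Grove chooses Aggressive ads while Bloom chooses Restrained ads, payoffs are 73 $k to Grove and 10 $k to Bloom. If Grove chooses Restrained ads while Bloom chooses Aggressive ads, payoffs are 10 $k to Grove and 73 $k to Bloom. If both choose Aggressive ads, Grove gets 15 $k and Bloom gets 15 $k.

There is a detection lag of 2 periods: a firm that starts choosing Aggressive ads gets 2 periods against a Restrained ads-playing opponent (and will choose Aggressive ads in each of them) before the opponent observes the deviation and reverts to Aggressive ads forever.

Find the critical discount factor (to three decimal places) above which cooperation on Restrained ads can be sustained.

0.525

The best deviation is to choose Aggressive ads for all 2 undetected periods, earning 73 each, then 15 forever once detected.
Deviation value: 73(1−δ^2)/(1−δ) + 15δ^2/(1−δ); cooperation value: 57/(1−δ).
IC: 57 ≥ 73(1−δ^2) + 15δ^2 = 73 − 58δ^2.
So δ^2 ≥ 16/58 = 8/29, giving δ ≥ (8/29)^(1/2) ≈ 0.525.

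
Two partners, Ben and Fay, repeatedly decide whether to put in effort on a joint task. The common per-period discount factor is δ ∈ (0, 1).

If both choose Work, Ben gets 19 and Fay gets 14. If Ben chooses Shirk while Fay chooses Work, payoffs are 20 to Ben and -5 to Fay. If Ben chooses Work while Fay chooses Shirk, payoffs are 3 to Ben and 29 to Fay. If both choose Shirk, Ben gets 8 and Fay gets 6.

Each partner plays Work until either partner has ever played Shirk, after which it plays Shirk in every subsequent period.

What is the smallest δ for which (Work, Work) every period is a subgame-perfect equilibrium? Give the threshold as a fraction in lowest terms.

15/23

Ben's threshold: (20−19)/(20−8) = 1/12.
Fay's threshold: (29−14)/(29−6) = 15/23.
1/12 < 15/23, so Fay binds and δ* = 15/23.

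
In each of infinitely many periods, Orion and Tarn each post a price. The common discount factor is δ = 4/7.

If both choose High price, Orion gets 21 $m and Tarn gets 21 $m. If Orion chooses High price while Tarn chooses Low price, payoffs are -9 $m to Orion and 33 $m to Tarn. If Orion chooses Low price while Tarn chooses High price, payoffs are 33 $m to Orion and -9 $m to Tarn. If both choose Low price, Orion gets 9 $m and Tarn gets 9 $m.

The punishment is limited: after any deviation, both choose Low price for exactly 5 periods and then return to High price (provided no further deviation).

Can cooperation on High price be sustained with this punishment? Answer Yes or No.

Comparing payoff streams over the 6 periods until play realigns: cooperate → 21(1+δ+…+δ^5); deviate → 33 + 9(δ+…+δ^5).
Cooperation is sustained iff (21−9)(δ+…+δ^5) ≥ 33−21.
δ+…+δ^5 = 4/7·(1−(4/7)^5)/(1−4/7) = 1.2521, and (33−21)/(21−9) = 1.0000.
1.2521 ≥ 1.0000, so cooperation is sustainable.

Yes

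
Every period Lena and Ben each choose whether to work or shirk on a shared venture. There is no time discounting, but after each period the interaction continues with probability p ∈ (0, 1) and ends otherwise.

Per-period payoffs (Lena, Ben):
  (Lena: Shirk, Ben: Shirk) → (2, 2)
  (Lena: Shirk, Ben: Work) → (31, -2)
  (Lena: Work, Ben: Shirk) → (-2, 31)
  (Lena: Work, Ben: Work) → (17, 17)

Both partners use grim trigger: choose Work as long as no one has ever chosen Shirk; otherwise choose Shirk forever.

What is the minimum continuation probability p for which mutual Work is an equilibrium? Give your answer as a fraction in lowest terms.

Expected cooperation value is 17 + p·17 + p²·17 + … = 17/(1−p); deviation gives 31 + p·2/(1−p).
17 ≥ 31(1−p) + 2p ⇒ 29p ≥ 14 ⇒ p ≥ 14/29.

14/29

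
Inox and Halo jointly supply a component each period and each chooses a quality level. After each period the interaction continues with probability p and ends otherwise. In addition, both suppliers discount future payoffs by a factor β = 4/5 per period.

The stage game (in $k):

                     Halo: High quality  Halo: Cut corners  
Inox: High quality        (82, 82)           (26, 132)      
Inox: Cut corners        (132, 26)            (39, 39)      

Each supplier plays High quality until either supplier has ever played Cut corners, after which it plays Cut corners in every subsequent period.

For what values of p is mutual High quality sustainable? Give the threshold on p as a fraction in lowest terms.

125/186

Expected continuation weight on next period's payoff is β·p = 4/5·p, which plays the role of the discount factor.
Cooperation requires 4/5·p ≥ (132−82)/(132−39) = 50/93, hence p ≥ 125/186.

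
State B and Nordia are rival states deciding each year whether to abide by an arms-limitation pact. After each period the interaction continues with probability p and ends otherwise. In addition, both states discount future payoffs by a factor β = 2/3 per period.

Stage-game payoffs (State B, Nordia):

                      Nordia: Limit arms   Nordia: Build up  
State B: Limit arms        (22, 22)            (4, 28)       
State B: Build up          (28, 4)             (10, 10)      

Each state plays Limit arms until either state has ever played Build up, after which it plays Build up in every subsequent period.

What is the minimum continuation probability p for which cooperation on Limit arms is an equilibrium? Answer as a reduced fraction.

1/2

Expected continuation weight on next period's payoff is β·p = 2/3·p, which plays the role of the discount factor.
Cooperation requires 2/3·p ≥ (28−22)/(28−10) = 1/3, hence p ≥ 1/2.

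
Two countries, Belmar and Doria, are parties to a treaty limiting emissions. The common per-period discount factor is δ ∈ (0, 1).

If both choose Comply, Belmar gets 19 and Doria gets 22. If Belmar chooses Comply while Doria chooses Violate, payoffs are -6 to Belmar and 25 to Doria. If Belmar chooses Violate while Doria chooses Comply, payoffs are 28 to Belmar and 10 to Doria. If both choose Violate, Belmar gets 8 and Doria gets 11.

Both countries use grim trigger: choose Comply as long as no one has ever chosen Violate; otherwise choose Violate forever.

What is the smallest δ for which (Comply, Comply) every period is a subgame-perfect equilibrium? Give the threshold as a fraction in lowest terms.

Belmar: cooperation gives 19 each period; deviation gives 28 once then 8 forever.
  19/(1−δ) ≥ 28 + 8δ/(1−δ) ⇒ δ ≥ 9/20.
Doria: cooperation gives 22 each period; deviation gives 25 once then 11 forever.
  δ ≥ 3/14.
Both must hold, so the binding constraint is Belmar's: δ ≥ 9/20.

9/20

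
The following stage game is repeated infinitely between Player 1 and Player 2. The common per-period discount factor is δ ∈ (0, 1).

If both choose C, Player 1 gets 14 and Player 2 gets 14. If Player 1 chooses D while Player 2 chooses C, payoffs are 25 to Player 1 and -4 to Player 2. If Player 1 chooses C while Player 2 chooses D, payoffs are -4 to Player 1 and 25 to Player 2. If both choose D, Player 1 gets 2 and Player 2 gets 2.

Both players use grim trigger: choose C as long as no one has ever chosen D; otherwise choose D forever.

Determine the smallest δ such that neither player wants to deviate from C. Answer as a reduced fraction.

Under grim trigger the critical discount factor is (T−C)/(T−P) with T = 25, C = 14, P = 2.
δ* = (25−14)/(25−2) = 11/23.

11/23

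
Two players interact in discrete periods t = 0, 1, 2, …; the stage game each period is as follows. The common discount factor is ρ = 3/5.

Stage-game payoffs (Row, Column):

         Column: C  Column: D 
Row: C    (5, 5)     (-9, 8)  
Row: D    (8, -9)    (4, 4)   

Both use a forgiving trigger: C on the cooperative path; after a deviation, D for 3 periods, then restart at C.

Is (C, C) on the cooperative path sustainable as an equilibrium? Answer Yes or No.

No

Comparing payoff streams over the 4 periods until play realigns: cooperate → 5(1+ρ+…+ρ^3); deviate → 8 + 4(ρ+…+ρ^3).
Cooperation is sustained iff (5−4)(ρ+…+ρ^3) ≥ 8−5.
ρ+…+ρ^3 = 3/5·(1−(3/5)^3)/(1−3/5) = 1.1760, and (8−5)/(5−4) = 3.0000.
1.1760 < 3.0000, so cooperation is not sustainable.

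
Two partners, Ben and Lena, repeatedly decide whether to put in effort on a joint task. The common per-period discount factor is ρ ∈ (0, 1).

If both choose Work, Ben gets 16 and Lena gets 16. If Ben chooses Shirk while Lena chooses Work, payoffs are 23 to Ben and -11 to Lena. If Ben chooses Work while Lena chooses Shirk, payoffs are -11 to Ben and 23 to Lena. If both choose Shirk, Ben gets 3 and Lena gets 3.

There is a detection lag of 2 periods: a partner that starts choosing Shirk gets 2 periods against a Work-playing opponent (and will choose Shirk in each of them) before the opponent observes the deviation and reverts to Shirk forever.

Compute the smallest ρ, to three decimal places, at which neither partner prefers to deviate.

0.592

The best deviation is to choose Shirk for all 2 undetected periods, earning 23 each, then 3 forever once detected.
Deviation value: 23(1−ρ^2)/(1−ρ) + 3ρ^2/(1−ρ); cooperation value: 16/(1−ρ).
IC: 16 ≥ 23(1−ρ^2) + 3ρ^2 = 23 − 20ρ^2.
So ρ^2 ≥ 7/20, giving ρ ≥ (7/20)^(1/2) ≈ 0.592.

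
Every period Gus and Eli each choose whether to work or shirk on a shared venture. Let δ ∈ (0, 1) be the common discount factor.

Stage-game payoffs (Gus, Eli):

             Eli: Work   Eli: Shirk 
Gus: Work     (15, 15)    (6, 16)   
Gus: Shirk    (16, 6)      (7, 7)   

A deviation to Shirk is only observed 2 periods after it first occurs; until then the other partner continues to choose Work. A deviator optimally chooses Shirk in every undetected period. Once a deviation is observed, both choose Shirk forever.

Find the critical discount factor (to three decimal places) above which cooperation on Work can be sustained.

0.333

A deviator earns 16 for 2 periods, then 7 forever; cooperating earns 15 forever. Multiplying the IC by (1−δ):
15 ≥ 16(1−δ^2) + 7δ^2, so 9·δ^2 ≥ 1 and δ^2 ≥ 1/9.
δ ≥ (1/9)^(1/2) ≈ 0.333.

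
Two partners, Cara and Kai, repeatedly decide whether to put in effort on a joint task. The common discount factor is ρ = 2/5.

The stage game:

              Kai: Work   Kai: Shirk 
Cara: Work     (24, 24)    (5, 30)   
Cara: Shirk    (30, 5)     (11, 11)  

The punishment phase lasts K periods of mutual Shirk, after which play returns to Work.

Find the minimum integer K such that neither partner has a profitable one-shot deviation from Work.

2

No profitable deviation requires (24−11)(ρ+…+ρ^K) ≥ 30−24, i.e. ρ+…+ρ^K ≥ 6/13 ≈ 0.4615.
With ρ = 2/5, the partial sums are K=1: 0.4000, K=2: 0.5600.
K = 2 is the first length at which the sum reaches 0.4615.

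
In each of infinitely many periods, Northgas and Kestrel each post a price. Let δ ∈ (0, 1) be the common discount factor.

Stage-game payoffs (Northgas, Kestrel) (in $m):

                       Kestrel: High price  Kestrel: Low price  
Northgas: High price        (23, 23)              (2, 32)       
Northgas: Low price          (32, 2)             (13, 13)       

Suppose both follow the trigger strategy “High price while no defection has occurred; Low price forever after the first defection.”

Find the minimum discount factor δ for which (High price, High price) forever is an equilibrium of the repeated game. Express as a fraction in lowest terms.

Under grim trigger the critical discount factor is (T−C)/(T−P) with T = 32, C = 23, P = 13.
δ* = (32−23)/(32−13) = 9/19.

9/19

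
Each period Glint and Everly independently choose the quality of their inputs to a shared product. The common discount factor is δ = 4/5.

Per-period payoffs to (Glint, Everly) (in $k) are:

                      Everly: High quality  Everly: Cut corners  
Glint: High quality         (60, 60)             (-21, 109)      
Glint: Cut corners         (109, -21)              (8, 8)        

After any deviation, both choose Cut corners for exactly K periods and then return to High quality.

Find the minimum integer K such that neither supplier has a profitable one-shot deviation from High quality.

Need Σ_{k=1}^{K} δ^k ≥ (109−60)/(60−8) = 0.9423 at δ = 4/5.
At K = 1 the sum is 0.8000 < 0.9423; at K = 2 it is 1.4400 ≥ 0.9423.
So the minimum punishment length is K = 2.

2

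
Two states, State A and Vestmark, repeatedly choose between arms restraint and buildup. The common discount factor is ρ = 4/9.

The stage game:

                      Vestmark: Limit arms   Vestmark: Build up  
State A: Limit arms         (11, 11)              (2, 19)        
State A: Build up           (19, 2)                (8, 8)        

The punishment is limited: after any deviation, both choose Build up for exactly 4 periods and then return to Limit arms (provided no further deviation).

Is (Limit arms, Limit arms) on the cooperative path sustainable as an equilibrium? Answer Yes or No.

IC: ρ+…+ρ^4 ≥ (19−11)/(11−8) = 8/3.
At ρ = 4/9: partial sum = 0.7688 < 2.6667. Cooperation not sustainable.

No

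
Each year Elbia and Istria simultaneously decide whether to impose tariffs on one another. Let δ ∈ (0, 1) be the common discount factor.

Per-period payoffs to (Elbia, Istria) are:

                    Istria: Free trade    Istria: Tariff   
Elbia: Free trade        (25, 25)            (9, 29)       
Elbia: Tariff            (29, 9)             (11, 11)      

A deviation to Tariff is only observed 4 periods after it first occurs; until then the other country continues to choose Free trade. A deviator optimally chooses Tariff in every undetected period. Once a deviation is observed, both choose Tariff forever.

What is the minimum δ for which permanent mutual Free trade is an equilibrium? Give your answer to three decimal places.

0.687

Deviating for the 4 undetected periods gains 29−25 = 4 per period over cooperation, then loses 25−11 = 14 per period forever once punishment starts.
Gain: 4(1 + δ + … + δ^3); loss: 14·δ^4/(1−δ).
No profitable deviation ⇔ 4(1−δ^4) ≤ 14·δ^4, i.e. δ^4 ≥ 4/(4+14) = 2/9.
Hence δ ≥ (2/9)^(1/4) ≈ 0.687.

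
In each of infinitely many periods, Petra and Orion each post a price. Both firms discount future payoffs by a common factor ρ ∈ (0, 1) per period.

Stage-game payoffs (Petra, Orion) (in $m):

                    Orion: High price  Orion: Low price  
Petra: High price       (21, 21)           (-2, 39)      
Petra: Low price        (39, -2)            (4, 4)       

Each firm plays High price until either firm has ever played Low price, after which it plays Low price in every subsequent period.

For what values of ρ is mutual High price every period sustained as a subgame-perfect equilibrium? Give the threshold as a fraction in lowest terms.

18/35

Cooperation forever yields 21 each period: 21/(1−ρ).
Deviating yields 39 once, then 4 forever: 39 + 4ρ/(1−ρ).
No profitable deviation requires 21/(1−ρ) ≥ 39 + 4ρ/(1−ρ).
Multiplying by (1−ρ): 21 ≥ 39(1−ρ) + 4ρ = 39 − 35ρ.
So 35ρ ≥ 18, i.e. ρ ≥ 18/35.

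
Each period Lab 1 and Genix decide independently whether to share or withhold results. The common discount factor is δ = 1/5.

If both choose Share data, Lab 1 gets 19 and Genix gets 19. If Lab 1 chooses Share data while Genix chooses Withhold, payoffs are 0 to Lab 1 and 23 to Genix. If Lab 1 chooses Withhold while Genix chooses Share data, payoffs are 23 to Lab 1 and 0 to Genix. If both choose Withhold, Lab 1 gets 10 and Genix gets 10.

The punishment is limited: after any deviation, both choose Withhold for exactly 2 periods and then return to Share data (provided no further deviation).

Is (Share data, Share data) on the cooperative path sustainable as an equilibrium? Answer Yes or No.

IC: δ+…+δ^2 ≥ (23−19)/(19−10) = 4/9.
At δ = 1/5: partial sum = 0.2400 < 0.4444. Cooperation not sustainable.

No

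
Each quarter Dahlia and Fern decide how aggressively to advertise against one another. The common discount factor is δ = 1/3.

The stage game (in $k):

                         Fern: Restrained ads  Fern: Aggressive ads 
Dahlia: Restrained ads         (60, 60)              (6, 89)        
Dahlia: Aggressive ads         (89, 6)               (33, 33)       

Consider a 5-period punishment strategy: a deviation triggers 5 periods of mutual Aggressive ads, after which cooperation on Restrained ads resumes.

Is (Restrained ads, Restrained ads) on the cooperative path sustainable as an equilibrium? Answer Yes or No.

No

Comparing payoff streams over the 6 periods until play realigns: cooperate → 60(1+δ+…+δ^5); deviate → 89 + 33(δ+…+δ^5).
Cooperation is sustained iff (60−33)(δ+…+δ^5) ≥ 89−60.
δ+…+δ^5 = 1/3·(1−(1/3)^5)/(1−1/3) = 0.4979, and (89−60)/(60−33) = 1.0741.
0.4979 < 1.0741, so cooperation is not sustainable.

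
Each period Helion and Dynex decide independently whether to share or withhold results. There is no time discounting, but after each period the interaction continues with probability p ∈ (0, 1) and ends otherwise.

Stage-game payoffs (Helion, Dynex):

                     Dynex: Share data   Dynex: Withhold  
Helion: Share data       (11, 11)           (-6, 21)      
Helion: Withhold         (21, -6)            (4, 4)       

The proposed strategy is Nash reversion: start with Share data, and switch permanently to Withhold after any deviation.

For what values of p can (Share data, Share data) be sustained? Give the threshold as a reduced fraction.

With no time discounting, the continuation probability p plays the role of the discount factor.
Grim-trigger IC: 11/(1−p) ≥ 21 + 4p/(1−p) ⇒ p ≥ (21−11)/(21−4) = 10/17.

10/17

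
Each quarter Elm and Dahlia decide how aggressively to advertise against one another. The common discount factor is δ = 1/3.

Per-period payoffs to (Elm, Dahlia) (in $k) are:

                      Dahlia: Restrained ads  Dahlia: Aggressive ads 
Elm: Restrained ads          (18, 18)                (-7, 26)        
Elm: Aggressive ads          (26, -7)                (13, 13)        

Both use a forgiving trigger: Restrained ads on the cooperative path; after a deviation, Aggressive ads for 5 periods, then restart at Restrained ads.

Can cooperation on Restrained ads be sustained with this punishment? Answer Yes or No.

IC: δ+…+δ^5 ≥ (26−18)/(18−13) = 8/5.
At δ = 1/3: partial sum = 0.4979 < 1.6000. Cooperation not sustainable.

No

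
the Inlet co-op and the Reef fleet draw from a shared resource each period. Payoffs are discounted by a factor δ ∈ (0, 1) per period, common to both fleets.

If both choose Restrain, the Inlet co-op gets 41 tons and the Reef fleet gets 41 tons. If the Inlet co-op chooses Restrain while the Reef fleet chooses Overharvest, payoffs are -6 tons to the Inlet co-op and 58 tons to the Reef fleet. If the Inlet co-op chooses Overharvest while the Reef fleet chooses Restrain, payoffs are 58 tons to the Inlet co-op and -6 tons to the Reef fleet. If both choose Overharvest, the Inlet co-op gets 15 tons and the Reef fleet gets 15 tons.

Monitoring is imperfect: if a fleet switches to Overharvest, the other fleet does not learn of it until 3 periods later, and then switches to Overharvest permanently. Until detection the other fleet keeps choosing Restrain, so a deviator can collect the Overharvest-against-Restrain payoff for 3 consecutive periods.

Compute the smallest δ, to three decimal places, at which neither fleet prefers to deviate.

0.734

The best deviation is to choose Overharvest for all 3 undetected periods, earning 58 each, then 15 forever once detected.
Deviation value: 58(1−δ^3)/(1−δ) + 15δ^3/(1−δ); cooperation value: 41/(1−δ).
IC: 41 ≥ 58(1−δ^3) + 15δ^3 = 58 − 43δ^3.
So δ^3 ≥ 17/43, giving δ ≥ (17/43)^(1/3) ≈ 0.734.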